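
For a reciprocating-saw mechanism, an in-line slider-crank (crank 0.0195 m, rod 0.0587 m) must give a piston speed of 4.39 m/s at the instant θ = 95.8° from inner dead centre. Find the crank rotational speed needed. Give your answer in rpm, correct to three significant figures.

2240

For an in-line slider-crank, |v_piston| = rω|sinθ|·[1 + r cosθ/√(L² − r² sin²θ)].
With r = 0.0195 m, L = 0.0587 m, θ = 95.8°: the bracketed kinematic factor |dx/dθ| = 0.01871 m.
ω = v/|dx/dθ| = 4.39/0.01871 = 234.63 rad/s.
N = 60ω/(2π) = 2240.6 rpm.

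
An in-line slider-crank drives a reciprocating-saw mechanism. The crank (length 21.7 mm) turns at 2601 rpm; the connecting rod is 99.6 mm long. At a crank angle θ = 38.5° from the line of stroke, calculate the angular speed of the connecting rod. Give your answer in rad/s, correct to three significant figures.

46.9

ω = 272.4 rad/s (converted from 2601 rpm).
The rod makes angle φ with the slider axis where L sinφ = r sinθ; differentiating, L cosφ·φ̇ = r ω cosθ.
L cosφ = √(L² − r² sin²θ) = 0.09868 m.
|ω_rod| = r ω |cosθ| / √(L² − r² sin²θ) = 0.0217·272.4·0.78261/0.09868 = 46.875 rad/s.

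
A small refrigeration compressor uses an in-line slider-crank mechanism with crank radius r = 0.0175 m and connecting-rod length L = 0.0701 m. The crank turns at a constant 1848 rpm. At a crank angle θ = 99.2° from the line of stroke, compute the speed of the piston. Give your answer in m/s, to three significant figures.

3.21

ω = 2π·1848/60 = 193.5 rad/s
For an in-line slider-crank, x = r cosθ + √(L² − r² sin²θ), so v = −rω sinθ·[1 + r cosθ/√(L² − r² sin²θ)].
With r = 0.0175 m, L = 0.0701 m, θ = 99.2°: √(L² − r² sin²θ) = 0.067938 m.
v = −0.0175·193.5·0.98714·[1 + 0.0175·-0.15988/0.067938] = -3.2054 m/s.
|v| = 3.2054 m/s.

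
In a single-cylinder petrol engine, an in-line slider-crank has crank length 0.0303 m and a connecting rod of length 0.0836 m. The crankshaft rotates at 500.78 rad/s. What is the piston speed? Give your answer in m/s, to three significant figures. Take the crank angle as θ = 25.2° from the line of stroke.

8.61

ω = 500.8 rad/s
For an in-line slider-crank, x = r cosθ + √(L² − r² sin²θ), so v = −rω sinθ·[1 + r cosθ/√(L² − r² sin²θ)].
With r = 0.0303 m, L = 0.0836 m, θ = 25.2°: √(L² − r² sin²θ) = 0.082599 m.
v = −0.0303·500.8·0.42578·[1 + 0.0303·0.90483/0.082599] = -8.605 m/s.
|v| = 8.605 m/s.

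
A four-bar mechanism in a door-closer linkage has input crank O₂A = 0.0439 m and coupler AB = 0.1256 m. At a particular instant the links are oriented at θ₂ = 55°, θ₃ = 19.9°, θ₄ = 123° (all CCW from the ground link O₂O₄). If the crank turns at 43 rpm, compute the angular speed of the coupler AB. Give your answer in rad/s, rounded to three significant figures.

1.50

ω₂ = 4.503 rad/s (from 43 rpm).
Differentiating the loop-closure r₂e^{iθ₂}+r₃e^{iθ₃}=r₁+r₄e^{iθ₄} gives r₂ω₂e^{iθ₂}+r₃ω₃e^{iθ₃}=r₄ω₄e^{iθ₄}.
Eliminating the other unknown: ω₃ = r₂ω₂ sin(θ₄−θ₂) / [r₃ sin(θ₃−θ₄)].
Numerator sine = +0.92718; denominator sine = -0.97398.
Result = 0.0439·4.503·(+0.92718) / (0.1256·(-0.97398)) = -1.4983 rad/s; magnitude 1.4983 rad/s.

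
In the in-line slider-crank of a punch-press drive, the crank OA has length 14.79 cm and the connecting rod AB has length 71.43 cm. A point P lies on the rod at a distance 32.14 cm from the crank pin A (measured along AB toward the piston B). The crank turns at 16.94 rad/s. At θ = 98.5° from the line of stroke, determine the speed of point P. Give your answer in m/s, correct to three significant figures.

ω = 16.94 rad/s.  Crank-pin speed |V_A| = rω = 2.5054 m/s, perpendicular to OA.
Rod angle: sinφ = −(r/L) sinθ ⇒ φ = -11.817°; ω_rod = −rω cosθ/√(L²−r²sin²θ) = +0.52967 rad/s.
V_P = V_A + ω_rod × AP, with AP = 0.3214 m along the rod.
Components: V_Px = −rω sinθ − a·ω_rod·sinφ = -2.443 m/s;  V_Py = rω cosθ + a·ω_rod·cosφ = -0.2037 m/s.
|V_P| = √(V_Px² + V_Py²) = 2.4515 m/s.

2.45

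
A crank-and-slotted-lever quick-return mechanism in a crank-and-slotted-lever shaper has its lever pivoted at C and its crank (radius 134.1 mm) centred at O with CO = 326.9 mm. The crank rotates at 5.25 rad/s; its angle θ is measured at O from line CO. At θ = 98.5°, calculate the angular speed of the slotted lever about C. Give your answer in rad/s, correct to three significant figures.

0.540

ω = 5.25 rad/s
Crank pin A relative to C: A = (d + r cosθ, r sinθ); lever angle φ = atan2(r sinθ, d + r cosθ).
Differentiating tanφ: φ̇ = rω(d cosθ + r)/(d² + r² + 2dr cosθ).
d² + r² + 2dr cosθ = |CA|² = 0.111887 m²;  d cosθ + r = +0.085781 m.
|ω_lever| = |0.1341·5.25·+0.085781| / 0.111887 = 0.53976 rad/s.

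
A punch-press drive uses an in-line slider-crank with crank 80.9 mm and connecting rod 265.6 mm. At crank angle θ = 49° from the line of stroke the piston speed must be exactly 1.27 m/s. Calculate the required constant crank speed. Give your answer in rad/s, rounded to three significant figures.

For an in-line slider-crank, |v_piston| = rω|sinθ|·[1 + r cosθ/√(L² − r² sin²θ)].
With r = 0.0809 m, L = 0.2656 m, θ = 49°: the bracketed kinematic factor |dx/dθ| = 0.073593 m.
ω = v/|dx/dθ| = 1.27/0.073593 = 17.257 rad/s.

17.3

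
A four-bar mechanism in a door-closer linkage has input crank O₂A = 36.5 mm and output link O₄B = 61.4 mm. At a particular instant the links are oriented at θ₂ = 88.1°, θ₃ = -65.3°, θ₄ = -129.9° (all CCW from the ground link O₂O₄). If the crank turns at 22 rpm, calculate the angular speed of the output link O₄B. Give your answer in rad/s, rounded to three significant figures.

0.679

ω₂ = 2.304 rad/s (from 22 rpm).
Differentiating the loop-closure r₂e^{iθ₂}+r₃e^{iθ₃}=r₁+r₄e^{iθ₄} gives r₂ω₂e^{iθ₂}+r₃ω₃e^{iθ₃}=r₄ω₄e^{iθ₄}.
Eliminating the other unknown: ω₄ = r₂ω₂ sin(θ₂−θ₃) / [r₄ sin(θ₄−θ₃)].
Numerator sine = +0.44776; denominator sine = -0.90334.
Result = 0.0365·2.304·(+0.44776) / (0.0614·(-0.90334)) = -0.67885 rad/s; magnitude 0.67885 rad/s.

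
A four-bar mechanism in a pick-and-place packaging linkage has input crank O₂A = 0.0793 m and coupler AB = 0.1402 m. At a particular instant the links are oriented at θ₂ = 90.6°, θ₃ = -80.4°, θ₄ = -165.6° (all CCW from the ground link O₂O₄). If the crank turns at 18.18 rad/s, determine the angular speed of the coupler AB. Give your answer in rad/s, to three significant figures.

10.0

ω₂ = 18.18 rad/s
Differentiating the loop-closure r₂e^{iθ₂}+r₃e^{iθ₃}=r₁+r₄e^{iθ₄} gives r₂ω₂e^{iθ₂}+r₃ω₃e^{iθ₃}=r₄ω₄e^{iθ₄}.
Eliminating the other unknown: ω₃ = r₂ω₂ sin(θ₄−θ₂) / [r₃ sin(θ₃−θ₄)].
Numerator sine = +0.97113; denominator sine = +0.99649.
Result = 0.0793·18.18·(+0.97113) / (0.1402·(+0.99649)) = +10.021 rad/s; magnitude 10.021 rad/s.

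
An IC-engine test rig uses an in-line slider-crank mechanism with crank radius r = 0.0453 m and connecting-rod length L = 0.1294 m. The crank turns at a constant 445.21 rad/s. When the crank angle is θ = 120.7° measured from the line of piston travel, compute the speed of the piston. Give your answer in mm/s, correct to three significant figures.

14100

ω = 445.2 rad/s
For an in-line slider-crank, x = r cosθ + √(L² − r² sin²θ), so v = −rω sinθ·[1 + r cosθ/√(L² − r² sin²θ)].
With r = 0.0453 m, L = 0.1294 m, θ = 120.7°: √(L² − r² sin²θ) = 0.1234 m.
v = −0.0453·445.2·0.85985·[1 + 0.0453·-0.51054/0.1234] = -14.091 m/s.
|v| = 14.091 m/s = 14091 mm/s.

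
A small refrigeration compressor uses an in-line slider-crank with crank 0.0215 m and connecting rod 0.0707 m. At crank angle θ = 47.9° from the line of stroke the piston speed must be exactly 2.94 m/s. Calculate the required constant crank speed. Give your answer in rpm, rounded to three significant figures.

For an in-line slider-crank, |v_piston| = rω|sinθ|·[1 + r cosθ/√(L² − r² sin²θ)].
With r = 0.0215 m, L = 0.0707 m, θ = 47.9°: the bracketed kinematic factor |dx/dθ| = 0.019291 m.
ω = v/|dx/dθ| = 2.94/0.019291 = 152.4 rad/s.
N = 60ω/(2π) = 1455.3 rpm.

1460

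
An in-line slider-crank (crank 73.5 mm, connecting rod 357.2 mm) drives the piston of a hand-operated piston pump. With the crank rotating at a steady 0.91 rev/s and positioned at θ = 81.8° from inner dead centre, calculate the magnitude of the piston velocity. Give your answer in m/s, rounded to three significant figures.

ω = 2π·0.91 = 5.718 rad/s
For an in-line slider-crank, x = r cosθ + √(L² − r² sin²θ), so v = −rω sinθ·[1 + r cosθ/√(L² − r² sin²θ)].
With r = 0.0735 m, L = 0.3572 m, θ = 81.8°: √(L² − r² sin²θ) = 0.34971 m.
v = −0.0735·5.718·0.98978·[1 + 0.0735·0.14263/0.34971] = -0.42842 m/s.
|v| = 0.42842 m/s.

0.428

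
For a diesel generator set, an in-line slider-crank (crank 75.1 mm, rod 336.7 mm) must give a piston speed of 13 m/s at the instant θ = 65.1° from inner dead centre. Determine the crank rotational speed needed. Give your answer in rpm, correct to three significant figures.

For an in-line slider-crank, |v_piston| = rω|sinθ|·[1 + r cosθ/√(L² − r² sin²θ)].
With r = 0.0751 m, L = 0.3367 m, θ = 65.1°: the bracketed kinematic factor |dx/dθ| = 0.074651 m.
ω = v/|dx/dθ| = 13/0.074651 = 174.14 rad/s.
N = 60ω/(2π) = 1662.9 rpm.

1660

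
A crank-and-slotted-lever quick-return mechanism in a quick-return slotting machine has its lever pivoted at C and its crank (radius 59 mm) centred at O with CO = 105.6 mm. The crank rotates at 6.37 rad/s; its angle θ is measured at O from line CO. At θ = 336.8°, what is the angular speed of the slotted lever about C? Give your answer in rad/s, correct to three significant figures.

2.25

ω = 6.37 rad/s
Crank pin A relative to C: A = (d + r cosθ, r sinθ); lever angle φ = atan2(r sinθ, d + r cosθ).
Differentiating tanφ: φ̇ = rω(d cosθ + r)/(d² + r² + 2dr cosθ).
d² + r² + 2dr cosθ = |CA|² = 0.0260855 m²;  d cosθ + r = +0.15606 m.
|ω_lever| = |0.059·6.37·+0.15606| / 0.0260855 = 2.2485 rad/s.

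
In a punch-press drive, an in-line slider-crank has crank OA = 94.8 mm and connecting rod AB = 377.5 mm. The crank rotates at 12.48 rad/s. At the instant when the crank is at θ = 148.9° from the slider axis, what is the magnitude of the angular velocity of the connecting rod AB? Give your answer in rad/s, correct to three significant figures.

2.71

ω = 12.48 rad/s
The rod makes angle φ with the slider axis where L sinφ = r sinθ; differentiating, L cosφ·φ̇ = r ω cosθ.
L cosφ = √(L² − r² sin²θ) = 0.37431 m.
|ω_rod| = r ω |cosθ| / √(L² − r² sin²θ) = 0.0948·12.48·0.85627/0.37431 = 2.7065 rad/s.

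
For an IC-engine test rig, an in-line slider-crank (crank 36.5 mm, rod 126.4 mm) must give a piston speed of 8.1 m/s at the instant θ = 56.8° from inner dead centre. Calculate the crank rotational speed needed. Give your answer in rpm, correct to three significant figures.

For an in-line slider-crank, |v_piston| = rω|sinθ|·[1 + r cosθ/√(L² − r² sin²θ)].
With r = 0.0365 m, L = 0.1264 m, θ = 56.8°: the bracketed kinematic factor |dx/dθ| = 0.035519 m.
ω = v/|dx/dθ| = 8.1/0.035519 = 228.05 rad/s.
N = 60ω/(2π) = 2177.7 rpm.

2180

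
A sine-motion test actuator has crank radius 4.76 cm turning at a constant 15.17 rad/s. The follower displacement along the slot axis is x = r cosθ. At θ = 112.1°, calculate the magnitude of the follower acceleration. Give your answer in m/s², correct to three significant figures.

ω = 15.17 rad/s
x = r cosθ ⇒ ẍ = −rω² cosθ (ω constant).
|a| = rω²|cosθ| = 0.0476·(15.17)²·|cos 112.1°| = 4.1212 m/s².

4.12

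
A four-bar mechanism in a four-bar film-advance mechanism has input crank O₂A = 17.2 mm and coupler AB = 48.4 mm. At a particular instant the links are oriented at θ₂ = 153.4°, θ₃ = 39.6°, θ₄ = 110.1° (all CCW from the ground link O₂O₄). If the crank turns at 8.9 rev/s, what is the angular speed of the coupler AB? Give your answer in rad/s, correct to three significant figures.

14.5

ω₂ = 55.92 rad/s (from 8.9 rev/s).
Differentiating the loop-closure r₂e^{iθ₂}+r₃e^{iθ₃}=r₁+r₄e^{iθ₄} gives r₂ω₂e^{iθ₂}+r₃ω₃e^{iθ₃}=r₄ω₄e^{iθ₄}.
Eliminating the other unknown: ω₃ = r₂ω₂ sin(θ₄−θ₂) / [r₃ sin(θ₃−θ₄)].
Numerator sine = -0.68582; denominator sine = -0.94264.
Result = 0.0172·55.92·(-0.68582) / (0.0484·(-0.94264)) = +14.458 rad/s; magnitude 14.458 rad/s.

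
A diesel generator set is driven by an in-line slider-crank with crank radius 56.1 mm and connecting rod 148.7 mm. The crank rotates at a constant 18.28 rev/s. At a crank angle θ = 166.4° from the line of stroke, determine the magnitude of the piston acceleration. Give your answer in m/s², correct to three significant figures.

468

ω = 2π·18.3 = 114.9 rad/s
x(θ) = r cosθ + √(L² − r² sin²θ); with ω constant, a = ω²·d²x/dθ².
d²x/dθ² = −r cosθ − r²(cos2θ)/√u − r⁴ sin²2θ/(4u^{3/2}),  u = L² − r² sin²θ = 0.0219377 m².
Substituting r = 0.0561 m, L = 0.1487 m, θ = 166.4°: d²x/dθ² = +0.035469 m.
a = ω²·d²x/dθ² = (114.9)²·(+0.035469) = +467.91 m/s²;  |a| = 467.91 m/s².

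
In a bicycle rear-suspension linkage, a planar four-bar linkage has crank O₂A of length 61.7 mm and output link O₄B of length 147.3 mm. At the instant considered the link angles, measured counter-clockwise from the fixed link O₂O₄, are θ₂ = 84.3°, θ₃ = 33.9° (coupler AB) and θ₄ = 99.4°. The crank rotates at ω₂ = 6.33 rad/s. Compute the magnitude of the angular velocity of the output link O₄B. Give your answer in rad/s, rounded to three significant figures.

2.25

ω₂ = 6.33 rad/s
Differentiating the loop-closure r₂e^{iθ₂}+r₃e^{iθ₃}=r₁+r₄e^{iθ₄} gives r₂ω₂e^{iθ₂}+r₃ω₃e^{iθ₃}=r₄ω₄e^{iθ₄}.
Eliminating the other unknown: ω₄ = r₂ω₂ sin(θ₂−θ₃) / [r₄ sin(θ₄−θ₃)].
Numerator sine = +0.77051; denominator sine = +0.90996.
Result = 0.0617·6.33·(+0.77051) / (0.1473·(+0.90996)) = +2.2451 rad/s; magnitude 2.2451 rad/s.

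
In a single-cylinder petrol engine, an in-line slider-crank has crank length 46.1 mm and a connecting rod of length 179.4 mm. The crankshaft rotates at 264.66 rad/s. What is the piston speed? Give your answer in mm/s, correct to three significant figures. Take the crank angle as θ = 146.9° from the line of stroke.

ω = 264.7 rad/s
For an in-line slider-crank, x = r cosθ + √(L² − r² sin²θ), so v = −rω sinθ·[1 + r cosθ/√(L² − r² sin²θ)].
With r = 0.0461 m, L = 0.1794 m, θ = 146.9°: √(L² − r² sin²θ) = 0.17762 m.
v = −0.0461·264.7·0.54610·[1 + 0.0461·-0.83772/0.17762] = -5.2143 m/s.
|v| = 5.2143 m/s = 5214.3 mm/s.

5210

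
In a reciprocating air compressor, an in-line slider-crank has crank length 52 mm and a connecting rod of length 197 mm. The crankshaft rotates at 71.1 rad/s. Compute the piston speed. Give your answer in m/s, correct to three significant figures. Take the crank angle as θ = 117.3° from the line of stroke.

2.88

ω = 71.1 rad/s
For an in-line slider-crank, x = r cosθ + √(L² − r² sin²θ), so v = −rω sinθ·[1 + r cosθ/√(L² − r² sin²θ)].
With r = 0.052 m, L = 0.197 m, θ = 117.3°: √(L² − r² sin²θ) = 0.1915 m.
v = −0.052·71.1·0.88862·[1 + 0.052·-0.45865/0.1915] = -2.8762 m/s.
|v| = 2.8762 m/s.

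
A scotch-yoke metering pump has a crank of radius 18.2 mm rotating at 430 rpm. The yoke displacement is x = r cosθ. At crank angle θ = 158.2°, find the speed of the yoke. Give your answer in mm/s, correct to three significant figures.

304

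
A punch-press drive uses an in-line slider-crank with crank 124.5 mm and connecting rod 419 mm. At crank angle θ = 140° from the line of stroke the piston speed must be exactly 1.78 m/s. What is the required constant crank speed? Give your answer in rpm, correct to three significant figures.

For an in-line slider-crank, |v_piston| = rω|sinθ|·[1 + r cosθ/√(L² − r² sin²θ)].
With r = 0.1245 m, L = 0.419 m, θ = 140°: the bracketed kinematic factor |dx/dθ| = 0.06147 m.
ω = v/|dx/dθ| = 1.78/0.06147 = 28.957 rad/s.
N = 60ω/(2π) = 276.52 rpm.

277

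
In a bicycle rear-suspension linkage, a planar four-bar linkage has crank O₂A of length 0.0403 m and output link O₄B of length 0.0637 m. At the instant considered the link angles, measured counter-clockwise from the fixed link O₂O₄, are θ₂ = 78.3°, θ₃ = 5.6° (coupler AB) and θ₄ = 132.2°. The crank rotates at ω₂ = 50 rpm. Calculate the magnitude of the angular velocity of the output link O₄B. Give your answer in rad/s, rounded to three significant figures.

3.94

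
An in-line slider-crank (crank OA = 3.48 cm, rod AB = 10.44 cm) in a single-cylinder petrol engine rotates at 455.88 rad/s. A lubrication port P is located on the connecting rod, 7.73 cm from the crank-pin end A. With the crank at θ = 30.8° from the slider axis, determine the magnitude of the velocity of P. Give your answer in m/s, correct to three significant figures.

10.5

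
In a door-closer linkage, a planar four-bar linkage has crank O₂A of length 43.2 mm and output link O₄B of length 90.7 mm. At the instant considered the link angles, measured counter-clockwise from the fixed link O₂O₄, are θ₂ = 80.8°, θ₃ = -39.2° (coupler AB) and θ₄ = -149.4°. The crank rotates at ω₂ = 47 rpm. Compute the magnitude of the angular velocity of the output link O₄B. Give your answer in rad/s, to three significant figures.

ω₂ = 4.922 rad/s (from 47 rpm).
Differentiating the loop-closure r₂e^{iθ₂}+r₃e^{iθ₃}=r₁+r₄e^{iθ₄} gives r₂ω₂e^{iθ₂}+r₃ω₃e^{iθ₃}=r₄ω₄e^{iθ₄}.
Eliminating the other unknown: ω₄ = r₂ω₂ sin(θ₂−θ₃) / [r₄ sin(θ₄−θ₃)].
Numerator sine = +0.86603; denominator sine = -0.93849.
Result = 0.0432·4.922·(+0.86603) / (0.0907·(-0.93849)) = -2.1632 rad/s; magnitude 2.1632 rad/s.

2.16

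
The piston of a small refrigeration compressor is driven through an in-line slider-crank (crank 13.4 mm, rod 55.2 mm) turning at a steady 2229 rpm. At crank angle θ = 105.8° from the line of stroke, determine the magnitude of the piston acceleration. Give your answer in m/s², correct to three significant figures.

ω = 2π·2229/60 = 233.4 rad/s
x(θ) = r cosθ + √(L² − r² sin²θ); with ω constant, a = ω²·d²x/dθ².
d²x/dθ² = −r cosθ − r²(cos2θ)/√u − r⁴ sin²2θ/(4u^{3/2}),  u = L² − r² sin²θ = 0.00288079 m².
Substituting r = 0.0134 m, L = 0.0552 m, θ = 105.8°: d²x/dθ² = +0.0064836 m.
a = ω²·d²x/dθ² = (233.4)²·(+0.0064836) = +353.26 m/s²;  |a| = 353.26 m/s².

353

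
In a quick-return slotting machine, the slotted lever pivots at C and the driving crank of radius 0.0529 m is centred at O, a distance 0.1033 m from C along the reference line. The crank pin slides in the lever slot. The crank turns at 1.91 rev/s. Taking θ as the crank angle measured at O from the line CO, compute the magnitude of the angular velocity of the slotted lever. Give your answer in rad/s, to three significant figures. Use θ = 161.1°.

ω = 12 rad/s (from 1.91 rev/s).
Crank pin A relative to C: A = (d + r cosθ, r sinθ); lever angle φ = atan2(r sinθ, d + r cosθ).
Differentiating tanφ: φ̇ = rω(d cosθ + r)/(d² + r² + 2dr cosθ).
d² + r² + 2dr cosθ = |CA|² = 0.0031294 m²;  d cosθ + r = -0.044831 m.
|ω_lever| = |0.0529·12·-0.044831| / 0.0031294 = 9.0946 rad/s.

9.09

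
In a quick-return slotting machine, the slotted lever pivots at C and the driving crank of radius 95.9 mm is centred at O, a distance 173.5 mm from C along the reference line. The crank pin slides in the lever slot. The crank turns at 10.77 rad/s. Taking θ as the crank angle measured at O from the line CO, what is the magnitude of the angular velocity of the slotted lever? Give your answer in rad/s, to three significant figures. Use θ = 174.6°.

12.9

ω = 10.77 rad/s
Crank pin A relative to C: A = (d + r cosθ, r sinθ); lever angle φ = atan2(r sinθ, d + r cosθ).
Differentiating tanφ: φ̇ = rω(d cosθ + r)/(d² + r² + 2dr cosθ).
d² + r² + 2dr cosθ = |CA|² = 0.00616945 m²;  d cosθ + r = -0.07683 m.
|ω_lever| = |0.0959·10.77·-0.07683| / 0.00616945 = 12.862 rad/s.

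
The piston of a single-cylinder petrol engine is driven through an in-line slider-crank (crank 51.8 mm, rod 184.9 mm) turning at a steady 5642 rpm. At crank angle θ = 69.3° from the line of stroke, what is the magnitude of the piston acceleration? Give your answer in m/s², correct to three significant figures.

2500

ω = 2π·5642/60 = 590.8 rad/s
x(θ) = r cosθ + √(L² − r² sin²θ); with ω constant, a = ω²·d²x/dθ².
d²x/dθ² = −r cosθ − r²(cos2θ)/√u − r⁴ sin²2θ/(4u^{3/2}),  u = L² − r² sin²θ = 0.03184 m².
Substituting r = 0.0518 m, L = 0.1849 m, θ = 69.3°: d²x/dθ² = -0.0071688 m.
a = ω²·d²x/dθ² = (590.8)²·(-0.0071688) = -2502.5 m/s²;  |a| = 2502.5 m/s².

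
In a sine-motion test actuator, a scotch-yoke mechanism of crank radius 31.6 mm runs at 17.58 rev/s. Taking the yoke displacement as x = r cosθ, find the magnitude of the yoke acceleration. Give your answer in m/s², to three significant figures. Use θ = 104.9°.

99.1

ω = 110.5 rad/s (from 17.58 rev/s).
x = r cosθ ⇒ ẍ = −rω² cosθ (ω constant).
|a| = rω²|cosθ| = 0.0316·(110.5)²·|cos 104.9°| = 99.138 m/s².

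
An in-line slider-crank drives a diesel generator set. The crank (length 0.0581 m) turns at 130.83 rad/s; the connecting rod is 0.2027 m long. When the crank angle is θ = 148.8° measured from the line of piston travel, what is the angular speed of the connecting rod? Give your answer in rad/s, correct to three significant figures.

ω = 130.8 rad/s
The rod makes angle φ with the slider axis where L sinφ = r sinθ; differentiating, L cosφ·φ̇ = r ω cosθ.
L cosφ = √(L² − r² sin²θ) = 0.20045 m.
|ω_rod| = r ω |cosθ| / √(L² − r² sin²θ) = 0.0581·130.8·0.85536/0.20045 = 32.436 rad/s.

32.4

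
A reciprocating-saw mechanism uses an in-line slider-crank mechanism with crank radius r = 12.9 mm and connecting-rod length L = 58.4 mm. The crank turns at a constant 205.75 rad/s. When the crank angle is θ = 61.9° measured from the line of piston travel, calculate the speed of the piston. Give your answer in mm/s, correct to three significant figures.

2590

ω = 205.8 rad/s
For an in-line slider-crank, x = r cosθ + √(L² − r² sin²θ), so v = −rω sinθ·[1 + r cosθ/√(L² − r² sin²θ)].
With r = 0.0129 m, L = 0.0584 m, θ = 61.9°: √(L² − r² sin²θ) = 0.057281 m.
v = −0.0129·205.8·0.88213·[1 + 0.0129·0.47101/0.057281] = -2.5897 m/s.
|v| = 2.5897 m/s = 2589.7 mm/s.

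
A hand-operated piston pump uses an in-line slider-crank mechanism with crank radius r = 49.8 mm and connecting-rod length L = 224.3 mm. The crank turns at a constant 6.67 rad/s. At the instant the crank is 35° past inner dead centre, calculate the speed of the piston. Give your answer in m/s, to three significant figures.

ω = 6.67 rad/s
For an in-line slider-crank, x = r cosθ + √(L² − r² sin²θ), so v = −rω sinθ·[1 + r cosθ/√(L² − r² sin²θ)].
With r = 0.0498 m, L = 0.2243 m, θ = 35°: √(L² − r² sin²θ) = 0.22247 m.
v = −0.0498·6.67·0.57358·[1 + 0.0498·0.81915/0.22247] = -0.22546 m/s.
|v| = 0.22546 m/s.

0.225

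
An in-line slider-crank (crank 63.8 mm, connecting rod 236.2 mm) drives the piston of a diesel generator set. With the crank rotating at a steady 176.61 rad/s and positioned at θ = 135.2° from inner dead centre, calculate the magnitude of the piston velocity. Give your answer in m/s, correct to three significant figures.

ω = 176.6 rad/s
For an in-line slider-crank, x = r cosθ + √(L² − r² sin²θ), so v = −rω sinθ·[1 + r cosθ/√(L² − r² sin²θ)].
With r = 0.0638 m, L = 0.2362 m, θ = 135.2°: √(L² − r² sin²θ) = 0.23188 m.
v = −0.0638·176.6·0.70463·[1 + 0.0638·-0.70957/0.23188] = -6.3896 m/s.
|v| = 6.3896 m/s.

6.39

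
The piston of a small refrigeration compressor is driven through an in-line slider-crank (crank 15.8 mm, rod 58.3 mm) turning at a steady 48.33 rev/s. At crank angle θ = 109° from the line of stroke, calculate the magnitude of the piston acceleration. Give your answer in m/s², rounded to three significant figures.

793

ω = 2π·48.3 = 303.7 rad/s
x(θ) = r cosθ + √(L² − r² sin²θ); with ω constant, a = ω²·d²x/dθ².
d²x/dθ² = −r cosθ − r²(cos2θ)/√u − r⁴ sin²2θ/(4u^{3/2}),  u = L² − r² sin²θ = 0.00317571 m².
Substituting r = 0.0158 m, L = 0.0583 m, θ = 109°: d²x/dθ² = +0.0086018 m.
a = ω²·d²x/dθ² = (303.7)²·(+0.0086018) = +793.2 m/s²;  |a| = 793.2 m/s².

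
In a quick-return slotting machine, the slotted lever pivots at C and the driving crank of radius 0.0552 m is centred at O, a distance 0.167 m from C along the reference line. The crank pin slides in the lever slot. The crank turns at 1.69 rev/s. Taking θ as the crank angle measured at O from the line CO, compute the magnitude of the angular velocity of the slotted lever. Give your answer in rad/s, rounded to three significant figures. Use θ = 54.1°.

2.15

ω = 10.62 rad/s (from 1.69 rev/s).
Crank pin A relative to C: A = (d + r cosθ, r sinθ); lever angle φ = atan2(r sinθ, d + r cosθ).
Differentiating tanφ: φ̇ = rω(d cosθ + r)/(d² + r² + 2dr cosθ).
d² + r² + 2dr cosθ = |CA|² = 0.0417469 m²;  d cosθ + r = +0.15312 m.
|ω_lever| = |0.0552·10.62·+0.15312| / 0.0417469 = 2.1499 rad/s.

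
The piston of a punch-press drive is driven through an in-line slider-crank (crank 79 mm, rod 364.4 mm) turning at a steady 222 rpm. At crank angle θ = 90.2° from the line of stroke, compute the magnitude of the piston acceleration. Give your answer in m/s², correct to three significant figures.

ω = 2π·222/60 = 23.25 rad/s
x(θ) = r cosθ + √(L² − r² sin²θ); with ω constant, a = ω²·d²x/dθ².
d²x/dθ² = −r cosθ − r²(cos2θ)/√u − r⁴ sin²2θ/(4u^{3/2}),  u = L² − r² sin²θ = 0.126546 m².
Substituting r = 0.079 m, L = 0.3644 m, θ = 90.2°: d²x/dθ² = +0.017819 m.
a = ω²·d²x/dθ² = (23.25)²·(+0.017819) = +9.6306 m/s²;  |a| = 9.6306 m/s².

9.63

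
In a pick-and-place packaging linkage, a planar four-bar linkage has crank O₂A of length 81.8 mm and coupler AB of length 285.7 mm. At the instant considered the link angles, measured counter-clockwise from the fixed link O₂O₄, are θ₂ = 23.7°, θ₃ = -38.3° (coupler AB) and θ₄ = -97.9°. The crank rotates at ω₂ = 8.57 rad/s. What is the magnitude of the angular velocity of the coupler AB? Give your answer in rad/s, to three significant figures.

2.42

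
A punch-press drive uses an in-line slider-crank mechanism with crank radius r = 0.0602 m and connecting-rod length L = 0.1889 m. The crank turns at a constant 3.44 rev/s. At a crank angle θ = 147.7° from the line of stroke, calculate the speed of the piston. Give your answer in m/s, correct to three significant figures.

0.505

ω = 2π·3.44 = 21.61 rad/s
For an in-line slider-crank, x = r cosθ + √(L² − r² sin²θ), so v = −rω sinθ·[1 + r cosθ/√(L² − r² sin²θ)].
With r = 0.0602 m, L = 0.1889 m, θ = 147.7°: √(L² − r² sin²θ) = 0.18614 m.
v = −0.0602·21.61·0.53435·[1 + 0.0602·-0.84526/0.18614] = -0.50522 m/s.
|v| = 0.50522 m/s.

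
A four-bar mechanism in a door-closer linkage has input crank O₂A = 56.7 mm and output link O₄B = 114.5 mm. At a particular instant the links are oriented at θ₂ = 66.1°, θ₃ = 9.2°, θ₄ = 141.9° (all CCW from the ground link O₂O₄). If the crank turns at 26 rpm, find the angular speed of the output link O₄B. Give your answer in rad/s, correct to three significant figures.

1.54

ω₂ = 2.723 rad/s (from 26 rpm).
Differentiating the loop-closure r₂e^{iθ₂}+r₃e^{iθ₃}=r₁+r₄e^{iθ₄} gives r₂ω₂e^{iθ₂}+r₃ω₃e^{iθ₃}=r₄ω₄e^{iθ₄}.
Eliminating the other unknown: ω₄ = r₂ω₂ sin(θ₂−θ₃) / [r₄ sin(θ₄−θ₃)].
Numerator sine = +0.83772; denominator sine = +0.73491.
Result = 0.0567·2.723·(+0.83772) / (0.1145·(+0.73491)) = +1.5369 rad/s; magnitude 1.5369 rad/s.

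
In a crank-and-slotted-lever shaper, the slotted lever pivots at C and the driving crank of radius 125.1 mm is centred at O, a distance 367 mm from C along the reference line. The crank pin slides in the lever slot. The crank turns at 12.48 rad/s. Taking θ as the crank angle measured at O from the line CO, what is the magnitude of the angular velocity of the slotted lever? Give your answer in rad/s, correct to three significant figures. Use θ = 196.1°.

5.72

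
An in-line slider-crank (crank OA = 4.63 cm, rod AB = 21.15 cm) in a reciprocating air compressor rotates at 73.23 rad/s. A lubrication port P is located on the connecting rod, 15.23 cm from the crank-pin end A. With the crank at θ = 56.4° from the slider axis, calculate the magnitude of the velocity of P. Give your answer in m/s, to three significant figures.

3.12

ω = 73.23 rad/s.  Crank-pin speed |V_A| = rω = 3.3905 m/s, perpendicular to OA.
Rod angle: sinφ = −(r/L) sinθ ⇒ φ = -10.506°; ω_rod = −rω cosθ/√(L²−r²sin²θ) = -9.0227 rad/s.
V_P = V_A + ω_rod × AP, with AP = 0.1523 m along the rod.
Components: V_Px = −rω sinθ − a·ω_rod·sinφ = -3.0746 m/s;  V_Py = rω cosθ + a·ω_rod·cosφ = +0.52519 m/s.
|V_P| = √(V_Px² + V_Py²) = 3.1192 m/s.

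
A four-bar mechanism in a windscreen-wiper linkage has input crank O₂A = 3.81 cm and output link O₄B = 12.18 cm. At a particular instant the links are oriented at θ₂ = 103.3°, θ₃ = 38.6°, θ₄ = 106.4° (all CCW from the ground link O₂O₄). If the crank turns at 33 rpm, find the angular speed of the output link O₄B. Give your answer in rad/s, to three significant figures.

1.06

ω₂ = 3.456 rad/s (from 33 rpm).
Differentiating the loop-closure r₂e^{iθ₂}+r₃e^{iθ₃}=r₁+r₄e^{iθ₄} gives r₂ω₂e^{iθ₂}+r₃ω₃e^{iθ₃}=r₄ω₄e^{iθ₄}.
Eliminating the other unknown: ω₄ = r₂ω₂ sin(θ₂−θ₃) / [r₄ sin(θ₄−θ₃)].
Numerator sine = +0.90408; denominator sine = +0.92587.
Result = 0.0381·3.456·(+0.90408) / (0.1218·(+0.92587)) = +1.0555 rad/s; magnitude 1.0555 rad/s.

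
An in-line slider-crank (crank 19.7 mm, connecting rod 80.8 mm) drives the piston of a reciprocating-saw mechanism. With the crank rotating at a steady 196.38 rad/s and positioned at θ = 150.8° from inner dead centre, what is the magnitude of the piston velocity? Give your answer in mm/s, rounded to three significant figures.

ω = 196.4 rad/s
For an in-line slider-crank, x = r cosθ + √(L² − r² sin²θ), so v = −rω sinθ·[1 + r cosθ/√(L² − r² sin²θ)].
With r = 0.0197 m, L = 0.0808 m, θ = 150.8°: √(L² − r² sin²θ) = 0.080226 m.
v = −0.0197·196.4·0.48786·[1 + 0.0197·-0.87292/0.080226] = -1.4828 m/s.
|v| = 1.4828 m/s = 1482.8 mm/s.

1480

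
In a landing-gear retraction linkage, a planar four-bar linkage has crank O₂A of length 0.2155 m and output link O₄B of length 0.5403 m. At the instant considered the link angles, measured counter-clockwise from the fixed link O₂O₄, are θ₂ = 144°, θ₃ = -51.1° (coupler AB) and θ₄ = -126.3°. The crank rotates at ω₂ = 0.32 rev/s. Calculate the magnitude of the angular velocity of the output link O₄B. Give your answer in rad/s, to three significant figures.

ω₂ = 2.011 rad/s (from 0.32 rev/s).
Differentiating the loop-closure r₂e^{iθ₂}+r₃e^{iθ₃}=r₁+r₄e^{iθ₄} gives r₂ω₂e^{iθ₂}+r₃ω₃e^{iθ₃}=r₄ω₄e^{iθ₄}.
Eliminating the other unknown: ω₄ = r₂ω₂ sin(θ₂−θ₃) / [r₄ sin(θ₄−θ₃)].
Numerator sine = -0.26050; denominator sine = -0.96682.
Result = 0.2155·2.011·(-0.26050) / (0.5403·(-0.96682)) = +0.21608 rad/s; magnitude 0.21608 rad/s.

0.216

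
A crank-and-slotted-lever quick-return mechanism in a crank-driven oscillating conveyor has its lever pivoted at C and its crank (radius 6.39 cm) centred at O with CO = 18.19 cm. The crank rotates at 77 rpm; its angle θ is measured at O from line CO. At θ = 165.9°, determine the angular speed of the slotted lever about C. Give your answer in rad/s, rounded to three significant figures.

3.96

ω = 8.063 rad/s (from 77 rpm).
Crank pin A relative to C: A = (d + r cosθ, r sinθ); lever angle φ = atan2(r sinθ, d + r cosθ).
Differentiating tanφ: φ̇ = rω(d cosθ + r)/(d² + r² + 2dr cosθ).
d² + r² + 2dr cosθ = |CA|² = 0.0146244 m²;  d cosθ + r = -0.11252 m.
|ω_lever| = |0.0639·8.063·-0.11252| / 0.0146244 = 3.9643 rad/s.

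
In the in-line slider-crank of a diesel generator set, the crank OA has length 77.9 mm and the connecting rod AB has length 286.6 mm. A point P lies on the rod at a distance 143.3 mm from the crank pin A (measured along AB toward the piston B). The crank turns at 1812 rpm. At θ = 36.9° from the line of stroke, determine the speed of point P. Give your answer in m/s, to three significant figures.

11.5

ω = 189.8 rad/s.  Crank-pin speed |V_A| = rω = 14.782 m/s, perpendicular to OA.
Rod angle: sinφ = −(r/L) sinθ ⇒ φ = -9.393°; ω_rod = −rω cosθ/√(L²−r²sin²θ) = -41.805 rad/s.
V_P = V_A + ω_rod × AP, with AP = 0.1433 m along the rod.
Components: V_Px = −rω sinθ − a·ω_rod·sinφ = -9.8529 m/s;  V_Py = rω cosθ + a·ω_rod·cosφ = +5.9103 m/s.
|V_P| = √(V_Px² + V_Py²) = 11.49 m/s.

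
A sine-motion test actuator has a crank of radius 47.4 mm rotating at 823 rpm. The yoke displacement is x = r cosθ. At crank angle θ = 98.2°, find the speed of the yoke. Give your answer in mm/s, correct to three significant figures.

ω = 86.18 rad/s (from 823 rpm).
x = r cosθ ⇒ ẋ = −rω sinθ.
|v| = rω|sinθ| = 0.0474·86.18·|sin 98.2°| = 4.0434 m/s = 4043.4 mm/s.

4040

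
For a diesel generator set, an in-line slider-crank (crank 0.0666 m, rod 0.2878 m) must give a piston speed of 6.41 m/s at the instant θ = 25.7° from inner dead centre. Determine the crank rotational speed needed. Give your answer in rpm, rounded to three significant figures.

1750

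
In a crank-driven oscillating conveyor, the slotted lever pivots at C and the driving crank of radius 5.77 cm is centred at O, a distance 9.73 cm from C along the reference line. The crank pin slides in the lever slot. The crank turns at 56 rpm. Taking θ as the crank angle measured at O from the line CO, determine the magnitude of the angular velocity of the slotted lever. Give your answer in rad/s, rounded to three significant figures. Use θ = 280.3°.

ω = 5.864 rad/s (from 56 rpm).
Crank pin A relative to C: A = (d + r cosθ, r sinθ); lever angle φ = atan2(r sinθ, d + r cosθ).
Differentiating tanφ: φ̇ = rω(d cosθ + r)/(d² + r² + 2dr cosθ).
d² + r² + 2dr cosθ = |CA|² = 0.0148042 m²;  d cosθ + r = +0.075097 m.
|ω_lever| = |0.0577·5.864·+0.075097| / 0.0148042 = 1.7165 rad/s.

1.72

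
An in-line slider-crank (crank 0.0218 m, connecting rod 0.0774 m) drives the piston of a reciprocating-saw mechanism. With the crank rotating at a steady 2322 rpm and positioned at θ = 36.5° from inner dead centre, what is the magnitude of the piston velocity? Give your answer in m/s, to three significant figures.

3.88

ω = 2π·2322/60 = 243.2 rad/s
For an in-line slider-crank, x = r cosθ + √(L² − r² sin²θ), so v = −rω sinθ·[1 + r cosθ/√(L² − r² sin²θ)].
With r = 0.0218 m, L = 0.0774 m, θ = 36.5°: √(L² − r² sin²θ) = 0.076306 m.
v = −0.0218·243.2·0.59482·[1 + 0.0218·0.80386/0.076306] = -3.8772 m/s.
|v| = 3.8772 m/s.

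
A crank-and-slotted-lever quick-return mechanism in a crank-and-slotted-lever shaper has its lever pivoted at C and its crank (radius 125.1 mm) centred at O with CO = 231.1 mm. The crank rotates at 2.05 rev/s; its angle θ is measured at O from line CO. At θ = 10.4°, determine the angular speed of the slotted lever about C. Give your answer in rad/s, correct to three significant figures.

4.51

ω = 12.88 rad/s (from 2.05 rev/s).
Crank pin A relative to C: A = (d + r cosθ, r sinθ); lever angle φ = atan2(r sinθ, d + r cosθ).
Differentiating tanφ: φ̇ = rω(d cosθ + r)/(d² + r² + 2dr cosθ).
d² + r² + 2dr cosθ = |CA|² = 0.125929 m²;  d cosθ + r = +0.3524 m.
|ω_lever| = |0.1251·12.88·+0.3524| / 0.125929 = 4.5093 rad/s.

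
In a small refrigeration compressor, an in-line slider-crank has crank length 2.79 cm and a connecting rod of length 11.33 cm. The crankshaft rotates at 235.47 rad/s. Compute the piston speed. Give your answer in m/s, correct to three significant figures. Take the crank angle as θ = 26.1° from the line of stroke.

ω = 235.5 rad/s
For an in-line slider-crank, x = r cosθ + √(L² − r² sin²θ), so v = −rω sinθ·[1 + r cosθ/√(L² − r² sin²θ)].
With r = 0.0279 m, L = 0.1133 m, θ = 26.1°: √(L² − r² sin²θ) = 0.11263 m.
v = −0.0279·235.5·0.43994·[1 + 0.0279·0.89803/0.11263] = -3.5332 m/s.
|v| = 3.5332 m/s.

3.53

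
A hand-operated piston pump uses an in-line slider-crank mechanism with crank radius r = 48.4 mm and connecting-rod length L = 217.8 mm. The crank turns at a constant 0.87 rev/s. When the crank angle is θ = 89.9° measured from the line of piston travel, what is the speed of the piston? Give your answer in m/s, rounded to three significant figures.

0.265

ω = 2π·0.87 = 5.466 rad/s
For an in-line slider-crank, x = r cosθ + √(L² − r² sin²θ), so v = −rω sinθ·[1 + r cosθ/√(L² − r² sin²θ)].
With r = 0.0484 m, L = 0.2178 m, θ = 89.9°: √(L² − r² sin²θ) = 0.21235 m.
v = −0.0484·5.466·1.00000·[1 + 0.0484·0.00175/0.21235] = -0.26468 m/s.
|v| = 0.26468 m/s.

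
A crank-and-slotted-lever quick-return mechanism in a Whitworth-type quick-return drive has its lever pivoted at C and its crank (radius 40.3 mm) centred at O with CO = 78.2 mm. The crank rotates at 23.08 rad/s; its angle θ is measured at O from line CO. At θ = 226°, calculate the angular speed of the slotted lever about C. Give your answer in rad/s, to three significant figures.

ω = 23.08 rad/s
Crank pin A relative to C: A = (d + r cosθ, r sinθ); lever angle φ = atan2(r sinθ, d + r cosθ).
Differentiating tanφ: φ̇ = rω(d cosθ + r)/(d² + r² + 2dr cosθ).
d² + r² + 2dr cosθ = |CA|² = 0.00336095 m²;  d cosθ + r = -0.014022 m.
|ω_lever| = |0.0403·23.08·-0.014022| / 0.00336095 = 3.8806 rad/s.

3.88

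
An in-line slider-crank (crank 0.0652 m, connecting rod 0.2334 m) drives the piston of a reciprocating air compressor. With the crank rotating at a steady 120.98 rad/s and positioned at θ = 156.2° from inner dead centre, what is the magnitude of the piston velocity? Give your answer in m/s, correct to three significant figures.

2.36

ω = 121 rad/s
For an in-line slider-crank, x = r cosθ + √(L² − r² sin²θ), so v = −rω sinθ·[1 + r cosθ/√(L² − r² sin²θ)].
With r = 0.0652 m, L = 0.2334 m, θ = 156.2°: √(L² − r² sin²θ) = 0.23191 m.
v = −0.0652·121·0.40355·[1 + 0.0652·-0.91496/0.23191] = -2.3643 m/s.
|v| = 2.3643 m/s.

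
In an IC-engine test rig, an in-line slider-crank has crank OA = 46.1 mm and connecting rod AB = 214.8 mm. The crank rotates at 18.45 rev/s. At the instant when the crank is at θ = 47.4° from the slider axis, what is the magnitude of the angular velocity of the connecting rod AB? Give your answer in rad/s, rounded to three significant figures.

17.1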